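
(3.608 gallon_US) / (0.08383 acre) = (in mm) 0.04026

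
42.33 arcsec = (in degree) 0.01176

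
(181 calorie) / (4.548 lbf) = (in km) 0.03743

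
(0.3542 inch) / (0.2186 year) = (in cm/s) 1.305e-07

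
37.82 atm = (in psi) 555.8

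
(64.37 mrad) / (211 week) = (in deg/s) 2.89e-08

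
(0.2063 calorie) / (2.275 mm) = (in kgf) 38.69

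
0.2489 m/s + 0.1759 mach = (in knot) 116.9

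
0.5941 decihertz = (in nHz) 5.941e+07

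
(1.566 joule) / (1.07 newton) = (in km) 0.001464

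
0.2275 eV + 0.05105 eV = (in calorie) 1.067e-20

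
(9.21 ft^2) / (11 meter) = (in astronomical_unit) 5.2e-13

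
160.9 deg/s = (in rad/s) 2.808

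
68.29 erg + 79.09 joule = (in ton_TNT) 1.89e-08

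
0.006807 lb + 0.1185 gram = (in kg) 0.003206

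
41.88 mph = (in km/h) 67.4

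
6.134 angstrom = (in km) 6.134e-13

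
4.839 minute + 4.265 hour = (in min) 260.7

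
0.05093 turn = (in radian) 0.32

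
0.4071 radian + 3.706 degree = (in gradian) 30.03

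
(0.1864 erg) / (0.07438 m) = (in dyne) 0.02506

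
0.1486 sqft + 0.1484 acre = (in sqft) 6464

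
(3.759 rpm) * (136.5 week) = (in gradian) 2.069e+09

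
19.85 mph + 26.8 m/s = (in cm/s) 3567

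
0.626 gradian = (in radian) 0.009833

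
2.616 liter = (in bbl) 0.01645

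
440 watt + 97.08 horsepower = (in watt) 7.283e+04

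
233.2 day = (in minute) 3.358e+05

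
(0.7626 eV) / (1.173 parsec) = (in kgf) 3.442e-37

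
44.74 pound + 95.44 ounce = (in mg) 2.3e+07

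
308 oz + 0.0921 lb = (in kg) 8.773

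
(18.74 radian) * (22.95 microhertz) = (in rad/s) 0.0004301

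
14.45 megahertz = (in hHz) 1.445e+05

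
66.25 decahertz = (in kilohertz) 0.6625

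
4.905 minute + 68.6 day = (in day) 68.6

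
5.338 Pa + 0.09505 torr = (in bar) 0.0001801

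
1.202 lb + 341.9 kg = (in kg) 342.4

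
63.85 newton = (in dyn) 6.385e+06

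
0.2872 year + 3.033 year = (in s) 1.047e+08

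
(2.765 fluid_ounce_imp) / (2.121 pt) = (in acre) 2.594e-05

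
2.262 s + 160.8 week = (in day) 1126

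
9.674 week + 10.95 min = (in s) 5.851e+06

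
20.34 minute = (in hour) 0.339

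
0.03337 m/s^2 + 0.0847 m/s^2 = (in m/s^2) 0.1181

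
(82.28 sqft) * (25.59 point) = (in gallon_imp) 15.18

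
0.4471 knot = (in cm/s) 23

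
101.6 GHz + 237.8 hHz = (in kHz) 1.016e+08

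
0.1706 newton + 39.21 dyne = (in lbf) 0.03844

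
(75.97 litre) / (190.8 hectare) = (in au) 2.662e-19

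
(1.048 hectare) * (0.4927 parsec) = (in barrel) 1.002e+21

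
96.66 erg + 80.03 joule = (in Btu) 0.07585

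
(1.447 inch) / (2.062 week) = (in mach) 8.655e-11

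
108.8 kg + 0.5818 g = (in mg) 1.088e+08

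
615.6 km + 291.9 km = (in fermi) 9.075e+20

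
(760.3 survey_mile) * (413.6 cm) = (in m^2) 5.061e+06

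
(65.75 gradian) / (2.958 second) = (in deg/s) 20.01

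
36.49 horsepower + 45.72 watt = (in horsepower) 36.55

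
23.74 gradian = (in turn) 0.05935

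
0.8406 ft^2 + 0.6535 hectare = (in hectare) 0.6535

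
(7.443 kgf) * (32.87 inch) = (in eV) 3.804e+20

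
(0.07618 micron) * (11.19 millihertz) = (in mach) 2.504e-12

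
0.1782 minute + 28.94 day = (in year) 0.07929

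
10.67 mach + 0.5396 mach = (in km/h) 1.374e+04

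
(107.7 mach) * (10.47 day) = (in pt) 9.404e+13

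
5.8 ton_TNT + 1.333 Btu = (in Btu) 2.3e+07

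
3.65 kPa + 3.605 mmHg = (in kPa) 4.131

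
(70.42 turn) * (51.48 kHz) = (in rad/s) 2.278e+07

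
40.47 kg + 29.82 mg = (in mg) 4.047e+07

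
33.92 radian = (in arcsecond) 6.997e+06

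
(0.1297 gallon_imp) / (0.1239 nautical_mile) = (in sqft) 2.766e-05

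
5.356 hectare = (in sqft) 5.765e+05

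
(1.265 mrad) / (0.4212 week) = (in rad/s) 4.966e-09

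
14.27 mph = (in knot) 12.4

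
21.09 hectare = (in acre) 52.11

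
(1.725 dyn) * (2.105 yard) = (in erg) 332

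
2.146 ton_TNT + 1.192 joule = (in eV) 5.604e+28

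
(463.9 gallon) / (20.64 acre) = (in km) 2.102e-08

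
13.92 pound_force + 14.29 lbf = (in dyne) 1.255e+07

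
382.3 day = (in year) 1.047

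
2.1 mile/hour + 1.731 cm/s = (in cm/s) 95.61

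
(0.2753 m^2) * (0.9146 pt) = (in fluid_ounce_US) 3.004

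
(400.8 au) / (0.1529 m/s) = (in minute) 6.536e+12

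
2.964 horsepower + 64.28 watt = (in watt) 2275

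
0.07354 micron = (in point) 0.0002085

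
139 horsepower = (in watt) 1.037e+05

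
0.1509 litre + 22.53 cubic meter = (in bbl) 141.7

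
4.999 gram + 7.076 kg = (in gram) 7081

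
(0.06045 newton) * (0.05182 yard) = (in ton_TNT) 6.846e-13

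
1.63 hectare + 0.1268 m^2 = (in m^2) 1.63e+04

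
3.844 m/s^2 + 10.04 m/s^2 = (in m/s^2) 13.88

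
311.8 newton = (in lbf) 70.1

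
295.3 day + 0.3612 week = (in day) 297.8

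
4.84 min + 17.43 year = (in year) 17.43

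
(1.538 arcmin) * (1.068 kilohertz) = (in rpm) 4.563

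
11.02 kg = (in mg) 1.102e+07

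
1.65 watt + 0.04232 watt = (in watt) 1.692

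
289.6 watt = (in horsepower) 0.3884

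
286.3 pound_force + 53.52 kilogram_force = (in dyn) 1.798e+08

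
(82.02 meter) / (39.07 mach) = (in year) 1.955e-10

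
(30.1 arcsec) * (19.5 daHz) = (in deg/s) 1.63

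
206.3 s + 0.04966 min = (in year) 6.636e-06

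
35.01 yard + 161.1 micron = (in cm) 3201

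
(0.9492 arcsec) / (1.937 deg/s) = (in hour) 3.781e-08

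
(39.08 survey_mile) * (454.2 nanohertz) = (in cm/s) 2.857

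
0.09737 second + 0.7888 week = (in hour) 132.5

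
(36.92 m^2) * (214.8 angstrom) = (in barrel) 4.988e-06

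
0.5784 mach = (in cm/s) 1.969e+04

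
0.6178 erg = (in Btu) 5.856e-11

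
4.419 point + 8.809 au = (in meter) 1.318e+12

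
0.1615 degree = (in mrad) 2.819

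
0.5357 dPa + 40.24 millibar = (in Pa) 4024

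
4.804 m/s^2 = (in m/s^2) 4.804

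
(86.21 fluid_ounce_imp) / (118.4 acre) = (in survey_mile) 3.177e-12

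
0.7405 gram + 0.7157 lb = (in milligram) 3.254e+05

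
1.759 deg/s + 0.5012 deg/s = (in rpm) 0.3767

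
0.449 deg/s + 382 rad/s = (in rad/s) 382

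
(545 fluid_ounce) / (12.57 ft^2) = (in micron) 1.38e+04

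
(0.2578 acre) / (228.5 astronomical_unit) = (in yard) 3.338e-11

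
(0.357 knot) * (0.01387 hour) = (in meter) 9.17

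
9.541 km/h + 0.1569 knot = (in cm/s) 273.1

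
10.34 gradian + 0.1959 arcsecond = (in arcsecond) 3.35e+04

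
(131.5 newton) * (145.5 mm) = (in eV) 1.194e+20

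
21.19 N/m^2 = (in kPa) 0.02119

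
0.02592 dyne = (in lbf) 5.827e-08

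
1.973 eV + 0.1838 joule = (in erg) 1.838e+06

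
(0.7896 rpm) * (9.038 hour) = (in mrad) 2.69e+06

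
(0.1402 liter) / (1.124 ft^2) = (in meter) 0.001343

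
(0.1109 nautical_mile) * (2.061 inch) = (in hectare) 0.001075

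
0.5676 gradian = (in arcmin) 30.65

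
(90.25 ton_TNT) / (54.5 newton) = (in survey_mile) 4.305e+06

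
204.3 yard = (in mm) 1.868e+05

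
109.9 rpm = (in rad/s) 11.51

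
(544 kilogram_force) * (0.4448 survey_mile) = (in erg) 3.819e+13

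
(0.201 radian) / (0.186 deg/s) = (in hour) 0.0172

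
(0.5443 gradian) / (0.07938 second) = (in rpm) 1.029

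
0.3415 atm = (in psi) 5.019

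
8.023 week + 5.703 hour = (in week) 8.057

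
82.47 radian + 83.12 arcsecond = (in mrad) 8.247e+04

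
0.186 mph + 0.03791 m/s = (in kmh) 0.4358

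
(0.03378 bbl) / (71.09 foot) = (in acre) 6.125e-08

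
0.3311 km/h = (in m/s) 0.09197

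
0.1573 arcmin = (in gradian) 0.002913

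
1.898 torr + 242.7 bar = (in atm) 239.5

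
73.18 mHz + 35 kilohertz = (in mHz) 3.5e+07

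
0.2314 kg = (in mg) 2.314e+05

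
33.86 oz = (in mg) 9.599e+05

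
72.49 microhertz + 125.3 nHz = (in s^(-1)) 7.262e-05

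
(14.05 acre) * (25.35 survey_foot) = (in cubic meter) 4.393e+05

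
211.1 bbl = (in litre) 3.356e+04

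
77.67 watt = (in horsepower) 0.1042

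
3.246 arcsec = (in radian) 1.574e-05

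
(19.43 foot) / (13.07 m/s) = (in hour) 0.0001259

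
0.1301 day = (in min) 187.3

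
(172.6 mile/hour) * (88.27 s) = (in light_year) 7.199e-13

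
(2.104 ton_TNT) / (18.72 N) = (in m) 4.703e+08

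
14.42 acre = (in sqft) 6.281e+05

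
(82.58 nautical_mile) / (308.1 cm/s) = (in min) 827.3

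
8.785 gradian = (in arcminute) 474.4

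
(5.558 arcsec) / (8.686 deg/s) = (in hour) 4.937e-08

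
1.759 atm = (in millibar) 1782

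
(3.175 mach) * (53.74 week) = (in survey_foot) 1.153e+11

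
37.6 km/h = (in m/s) 10.44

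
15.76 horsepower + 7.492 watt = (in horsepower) 15.77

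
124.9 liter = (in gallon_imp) 27.47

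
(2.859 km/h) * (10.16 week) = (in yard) 5.337e+06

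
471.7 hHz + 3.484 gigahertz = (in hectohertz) 3.484e+07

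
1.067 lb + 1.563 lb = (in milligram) 1.193e+06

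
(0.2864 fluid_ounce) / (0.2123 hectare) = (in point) 1.131e-05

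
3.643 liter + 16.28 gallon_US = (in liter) 65.27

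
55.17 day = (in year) 0.1512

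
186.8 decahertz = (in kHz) 1.868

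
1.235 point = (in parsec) 1.412e-20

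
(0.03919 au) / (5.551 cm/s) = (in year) 3349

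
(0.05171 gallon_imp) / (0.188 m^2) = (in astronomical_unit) 8.359e-15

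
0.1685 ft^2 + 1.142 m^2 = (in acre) 0.0002861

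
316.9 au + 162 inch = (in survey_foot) 1.555e+14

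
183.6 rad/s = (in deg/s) 1.052e+04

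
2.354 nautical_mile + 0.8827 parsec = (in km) 2.724e+13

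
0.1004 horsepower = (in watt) 74.87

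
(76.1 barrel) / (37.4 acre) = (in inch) 0.003147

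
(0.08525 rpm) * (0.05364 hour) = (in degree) 98.77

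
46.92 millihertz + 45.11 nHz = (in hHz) 0.0004692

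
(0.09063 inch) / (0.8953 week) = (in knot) 8.264e-09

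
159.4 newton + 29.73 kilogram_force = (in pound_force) 101.4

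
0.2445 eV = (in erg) 3.917e-13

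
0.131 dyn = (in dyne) 0.131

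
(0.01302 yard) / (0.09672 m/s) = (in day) 1.425e-06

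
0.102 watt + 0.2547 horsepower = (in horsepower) 0.2548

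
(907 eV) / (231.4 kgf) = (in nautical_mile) 3.458e-23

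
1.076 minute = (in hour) 0.01793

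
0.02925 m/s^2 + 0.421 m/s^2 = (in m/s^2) 0.4502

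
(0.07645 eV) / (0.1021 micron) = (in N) 1.2e-13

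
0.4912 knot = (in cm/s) 25.27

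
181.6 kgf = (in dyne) 1.781e+08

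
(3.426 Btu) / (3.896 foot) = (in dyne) 3.044e+08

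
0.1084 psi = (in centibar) 0.7474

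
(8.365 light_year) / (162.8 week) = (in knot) 1.562e+09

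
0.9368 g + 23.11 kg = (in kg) 23.11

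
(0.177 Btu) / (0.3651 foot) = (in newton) 1678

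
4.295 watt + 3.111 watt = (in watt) 7.406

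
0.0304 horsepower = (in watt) 22.67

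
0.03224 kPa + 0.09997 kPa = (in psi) 0.01918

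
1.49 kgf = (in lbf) 3.285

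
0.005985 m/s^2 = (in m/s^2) 0.005985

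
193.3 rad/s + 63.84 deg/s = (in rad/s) 194.4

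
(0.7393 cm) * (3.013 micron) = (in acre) 5.504e-12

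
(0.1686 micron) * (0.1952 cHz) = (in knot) 6.397e-10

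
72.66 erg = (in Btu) 6.887e-09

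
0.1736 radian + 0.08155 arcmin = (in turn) 0.02763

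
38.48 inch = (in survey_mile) 0.0006073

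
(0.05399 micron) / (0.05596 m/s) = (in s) 9.648e-07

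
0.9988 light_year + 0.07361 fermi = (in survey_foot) 3.1e+16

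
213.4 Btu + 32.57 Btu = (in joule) 2.595e+05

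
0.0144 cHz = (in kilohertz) 1.44e-07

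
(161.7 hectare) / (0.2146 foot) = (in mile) 1.536e+04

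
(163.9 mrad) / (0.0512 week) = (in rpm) 5.054e-05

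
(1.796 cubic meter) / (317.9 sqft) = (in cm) 6.081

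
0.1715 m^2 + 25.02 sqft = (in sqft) 26.87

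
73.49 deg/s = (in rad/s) 1.283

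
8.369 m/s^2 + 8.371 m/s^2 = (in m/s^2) 16.74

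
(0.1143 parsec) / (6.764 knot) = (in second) 1.014e+15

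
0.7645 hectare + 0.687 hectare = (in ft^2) 1.562e+05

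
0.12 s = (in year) 3.805e-09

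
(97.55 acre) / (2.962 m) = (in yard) 1.458e+05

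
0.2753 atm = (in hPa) 278.9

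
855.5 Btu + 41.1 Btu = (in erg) 9.46e+12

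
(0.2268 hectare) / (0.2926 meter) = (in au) 5.181e-08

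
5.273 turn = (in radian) 33.13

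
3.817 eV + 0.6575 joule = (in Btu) 0.0006232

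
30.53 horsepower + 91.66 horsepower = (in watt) 9.112e+04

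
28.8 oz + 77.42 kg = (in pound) 172.5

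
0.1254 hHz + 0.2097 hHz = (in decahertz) 3.351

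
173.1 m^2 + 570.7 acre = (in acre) 570.7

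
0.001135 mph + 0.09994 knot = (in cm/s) 5.192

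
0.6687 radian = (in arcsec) 1.379e+05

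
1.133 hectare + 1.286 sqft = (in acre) 2.8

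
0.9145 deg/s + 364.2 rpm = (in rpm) 364.4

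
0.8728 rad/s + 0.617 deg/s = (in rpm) 8.437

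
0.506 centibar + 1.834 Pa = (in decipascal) 5078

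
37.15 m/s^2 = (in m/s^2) 37.15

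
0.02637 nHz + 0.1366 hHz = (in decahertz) 1.366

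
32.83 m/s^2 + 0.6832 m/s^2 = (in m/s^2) 33.51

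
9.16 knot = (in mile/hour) 10.54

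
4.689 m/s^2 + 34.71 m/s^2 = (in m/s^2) 39.4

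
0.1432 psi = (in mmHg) 7.406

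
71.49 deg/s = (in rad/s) 1.248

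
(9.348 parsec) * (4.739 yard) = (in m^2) 1.25e+18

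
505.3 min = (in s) 3.032e+04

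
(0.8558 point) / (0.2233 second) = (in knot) 0.002628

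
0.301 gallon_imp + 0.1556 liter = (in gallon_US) 0.4026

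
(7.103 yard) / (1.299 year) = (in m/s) 1.585e-07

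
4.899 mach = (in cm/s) 1.668e+05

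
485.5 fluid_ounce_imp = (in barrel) 0.08677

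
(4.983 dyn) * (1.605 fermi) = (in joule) 7.998e-20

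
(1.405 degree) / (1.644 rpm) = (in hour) 3.957e-05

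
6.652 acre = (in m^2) 2.692e+04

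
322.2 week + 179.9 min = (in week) 322.2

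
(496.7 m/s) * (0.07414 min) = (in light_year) 2.335e-13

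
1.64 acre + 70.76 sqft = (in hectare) 0.6643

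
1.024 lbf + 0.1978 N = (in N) 4.753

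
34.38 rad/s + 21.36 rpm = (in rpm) 349.7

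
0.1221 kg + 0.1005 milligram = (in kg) 0.1221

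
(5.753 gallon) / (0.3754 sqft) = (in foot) 2.049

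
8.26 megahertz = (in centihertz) 8.26e+08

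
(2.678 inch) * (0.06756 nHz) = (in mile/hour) 1.028e-11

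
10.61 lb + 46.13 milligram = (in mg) 4.813e+06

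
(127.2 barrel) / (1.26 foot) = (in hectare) 0.005266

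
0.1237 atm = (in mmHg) 94.01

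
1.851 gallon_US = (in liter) 7.007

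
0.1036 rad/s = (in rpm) 0.9893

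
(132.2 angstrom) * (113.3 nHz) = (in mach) 4.399e-18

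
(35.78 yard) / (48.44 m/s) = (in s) 0.6754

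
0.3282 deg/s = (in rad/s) 0.005728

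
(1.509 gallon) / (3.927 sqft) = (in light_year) 1.655e-18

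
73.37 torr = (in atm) 0.09654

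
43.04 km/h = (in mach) 0.03511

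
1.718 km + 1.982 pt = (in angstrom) 1.718e+13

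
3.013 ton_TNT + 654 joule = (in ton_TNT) 3.013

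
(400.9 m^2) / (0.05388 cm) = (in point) 2.109e+09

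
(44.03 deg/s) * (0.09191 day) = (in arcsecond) 1.259e+09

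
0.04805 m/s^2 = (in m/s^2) 0.04805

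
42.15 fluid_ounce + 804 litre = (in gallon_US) 212.7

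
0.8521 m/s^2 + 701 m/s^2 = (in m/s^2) 701.9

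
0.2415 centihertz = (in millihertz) 2.415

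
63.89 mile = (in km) 102.8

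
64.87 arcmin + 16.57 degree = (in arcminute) 1059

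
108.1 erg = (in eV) 6.747e+13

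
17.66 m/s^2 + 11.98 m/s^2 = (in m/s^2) 29.64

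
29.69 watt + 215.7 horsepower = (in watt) 1.609e+05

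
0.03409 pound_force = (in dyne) 1.516e+04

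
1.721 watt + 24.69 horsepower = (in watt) 1.841e+04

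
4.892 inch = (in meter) 0.1243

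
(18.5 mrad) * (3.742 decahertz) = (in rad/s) 0.6923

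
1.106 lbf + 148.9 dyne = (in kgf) 0.5018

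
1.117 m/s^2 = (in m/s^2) 1.117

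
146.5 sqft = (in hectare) 0.001361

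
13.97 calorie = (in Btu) 0.0554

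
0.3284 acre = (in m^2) 1329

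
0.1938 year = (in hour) 1698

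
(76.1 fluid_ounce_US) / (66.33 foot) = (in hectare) 1.113e-08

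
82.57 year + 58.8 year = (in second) 4.458e+09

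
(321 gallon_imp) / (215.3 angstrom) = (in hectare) 6778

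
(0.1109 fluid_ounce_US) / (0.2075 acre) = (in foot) 1.281e-08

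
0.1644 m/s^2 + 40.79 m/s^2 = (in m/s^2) 40.95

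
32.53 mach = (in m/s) 1.108e+04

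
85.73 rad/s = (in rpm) 818.7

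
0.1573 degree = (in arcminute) 9.438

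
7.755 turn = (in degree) 2792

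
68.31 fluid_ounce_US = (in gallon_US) 0.5337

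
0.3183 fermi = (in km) 3.183e-19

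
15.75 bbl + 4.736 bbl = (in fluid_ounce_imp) 1.146e+05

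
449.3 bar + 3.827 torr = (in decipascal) 4.493e+08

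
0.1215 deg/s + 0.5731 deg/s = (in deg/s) 0.6946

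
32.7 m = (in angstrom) 3.27e+11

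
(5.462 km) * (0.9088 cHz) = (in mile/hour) 111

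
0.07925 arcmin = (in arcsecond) 4.755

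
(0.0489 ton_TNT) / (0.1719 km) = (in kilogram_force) 1.214e+05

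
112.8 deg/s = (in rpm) 18.8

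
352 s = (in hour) 0.09778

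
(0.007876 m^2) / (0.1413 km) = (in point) 0.158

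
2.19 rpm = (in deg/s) 13.14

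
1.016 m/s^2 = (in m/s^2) 1.016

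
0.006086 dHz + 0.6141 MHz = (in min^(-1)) 3.685e+07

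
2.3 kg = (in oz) 81.13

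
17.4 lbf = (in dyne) 7.74e+06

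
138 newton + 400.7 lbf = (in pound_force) 431.7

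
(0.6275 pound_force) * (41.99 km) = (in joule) 1.172e+05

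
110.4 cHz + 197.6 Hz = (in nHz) 1.987e+11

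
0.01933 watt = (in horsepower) 2.592e-05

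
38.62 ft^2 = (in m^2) 3.588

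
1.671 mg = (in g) 0.001671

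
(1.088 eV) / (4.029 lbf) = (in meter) 9.726e-21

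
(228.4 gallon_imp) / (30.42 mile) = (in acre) 5.241e-09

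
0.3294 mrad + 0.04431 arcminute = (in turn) 5.448e-05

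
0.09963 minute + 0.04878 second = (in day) 6.975e-05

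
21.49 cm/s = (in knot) 0.4177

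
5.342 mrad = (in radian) 0.005342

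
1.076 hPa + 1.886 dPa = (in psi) 0.01563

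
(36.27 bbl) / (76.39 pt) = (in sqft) 2303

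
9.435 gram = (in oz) 0.3328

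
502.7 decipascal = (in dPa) 502.7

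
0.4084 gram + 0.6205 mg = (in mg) 409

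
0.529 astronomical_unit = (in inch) 3.116e+12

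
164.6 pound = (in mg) 7.466e+07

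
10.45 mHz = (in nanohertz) 1.045e+07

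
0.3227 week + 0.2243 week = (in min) 5514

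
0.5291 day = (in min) 761.9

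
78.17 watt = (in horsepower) 0.1048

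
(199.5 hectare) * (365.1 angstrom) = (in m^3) 0.07284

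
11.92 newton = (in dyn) 1.192e+06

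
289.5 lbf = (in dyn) 1.288e+08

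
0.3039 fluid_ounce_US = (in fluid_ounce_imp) 0.3163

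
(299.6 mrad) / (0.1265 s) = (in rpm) 22.62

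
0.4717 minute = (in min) 0.4717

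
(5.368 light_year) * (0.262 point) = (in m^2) 4.694e+12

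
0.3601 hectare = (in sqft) 3.876e+04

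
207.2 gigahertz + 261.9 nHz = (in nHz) 2.072e+20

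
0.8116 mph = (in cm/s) 36.28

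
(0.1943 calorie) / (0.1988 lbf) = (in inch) 36.19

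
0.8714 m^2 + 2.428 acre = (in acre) 2.428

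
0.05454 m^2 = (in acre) 1.348e-05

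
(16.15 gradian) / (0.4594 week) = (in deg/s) 5.231e-05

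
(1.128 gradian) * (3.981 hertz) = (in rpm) 0.6736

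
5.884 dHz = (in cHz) 58.84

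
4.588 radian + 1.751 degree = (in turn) 0.7351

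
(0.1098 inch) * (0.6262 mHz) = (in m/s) 1.746e-06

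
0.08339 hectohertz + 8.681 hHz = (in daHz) 87.64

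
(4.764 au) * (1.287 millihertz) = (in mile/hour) 2.052e+09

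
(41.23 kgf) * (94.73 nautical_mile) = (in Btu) 6.723e+04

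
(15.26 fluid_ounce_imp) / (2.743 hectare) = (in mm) 1.581e-05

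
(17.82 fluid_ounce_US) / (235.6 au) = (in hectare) 1.495e-21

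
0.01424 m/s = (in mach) 4.182e-05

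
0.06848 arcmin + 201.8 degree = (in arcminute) 1.211e+04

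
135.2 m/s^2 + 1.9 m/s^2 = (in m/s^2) 137.1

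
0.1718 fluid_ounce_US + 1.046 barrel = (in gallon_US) 43.93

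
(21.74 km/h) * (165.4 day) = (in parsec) 2.797e-09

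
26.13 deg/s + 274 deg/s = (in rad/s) 5.238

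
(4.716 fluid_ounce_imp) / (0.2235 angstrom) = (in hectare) 599.5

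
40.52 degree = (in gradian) 45.02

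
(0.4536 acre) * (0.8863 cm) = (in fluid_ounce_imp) 5.726e+05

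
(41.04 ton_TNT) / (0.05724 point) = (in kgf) 8.671e+14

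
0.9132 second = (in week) 1.51e-06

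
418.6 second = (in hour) 0.1163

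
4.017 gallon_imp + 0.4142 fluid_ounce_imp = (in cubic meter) 0.01827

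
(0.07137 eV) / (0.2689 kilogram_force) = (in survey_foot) 1.423e-20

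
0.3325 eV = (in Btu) 5.049e-23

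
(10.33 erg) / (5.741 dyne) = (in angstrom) 1.799e+08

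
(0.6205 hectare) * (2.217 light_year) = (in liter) 1.301e+23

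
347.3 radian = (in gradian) 2.211e+04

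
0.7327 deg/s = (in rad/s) 0.01279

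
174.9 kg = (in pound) 385.6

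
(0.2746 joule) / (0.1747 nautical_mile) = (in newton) 0.0008487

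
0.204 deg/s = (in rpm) 0.034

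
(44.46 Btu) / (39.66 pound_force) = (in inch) 1.047e+04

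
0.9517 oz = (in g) 26.98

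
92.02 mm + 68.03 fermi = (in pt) 260.8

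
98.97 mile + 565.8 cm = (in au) 1.065e-06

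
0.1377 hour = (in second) 495.7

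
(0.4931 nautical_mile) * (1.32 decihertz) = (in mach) 0.354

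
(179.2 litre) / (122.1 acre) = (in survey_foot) 1.19e-06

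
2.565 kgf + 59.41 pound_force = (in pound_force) 65.06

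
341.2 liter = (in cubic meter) 0.3412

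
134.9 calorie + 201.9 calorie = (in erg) 1.409e+10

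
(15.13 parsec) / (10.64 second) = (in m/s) 4.388e+16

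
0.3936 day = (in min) 566.8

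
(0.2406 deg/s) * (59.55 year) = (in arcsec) 1.627e+12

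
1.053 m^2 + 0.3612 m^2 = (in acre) 0.0003495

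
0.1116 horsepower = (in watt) 83.22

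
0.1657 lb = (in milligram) 7.516e+04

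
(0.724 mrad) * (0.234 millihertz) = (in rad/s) 1.694e-07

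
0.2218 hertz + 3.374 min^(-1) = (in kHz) 0.000278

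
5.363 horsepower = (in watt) 3999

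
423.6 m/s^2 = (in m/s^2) 423.6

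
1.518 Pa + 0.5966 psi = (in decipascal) 4.115e+04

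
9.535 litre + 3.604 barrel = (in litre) 582.5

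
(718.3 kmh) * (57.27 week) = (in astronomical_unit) 0.0462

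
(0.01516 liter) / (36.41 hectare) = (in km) 4.164e-14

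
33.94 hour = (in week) 0.202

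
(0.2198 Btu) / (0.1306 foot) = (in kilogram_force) 594.1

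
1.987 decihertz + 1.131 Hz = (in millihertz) 1330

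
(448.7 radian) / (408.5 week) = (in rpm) 1.734e-05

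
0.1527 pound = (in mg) 6.926e+04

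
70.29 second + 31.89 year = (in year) 31.89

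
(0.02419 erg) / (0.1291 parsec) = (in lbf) 1.365e-25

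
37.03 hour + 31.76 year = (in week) 1656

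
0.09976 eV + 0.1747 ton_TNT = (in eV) 4.562e+27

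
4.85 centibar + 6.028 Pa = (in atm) 0.04793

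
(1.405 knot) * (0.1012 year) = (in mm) 2.307e+09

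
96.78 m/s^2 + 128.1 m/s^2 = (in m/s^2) 224.9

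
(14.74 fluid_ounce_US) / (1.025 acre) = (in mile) 6.53e-11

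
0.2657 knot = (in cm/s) 13.67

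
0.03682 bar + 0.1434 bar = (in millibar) 180.2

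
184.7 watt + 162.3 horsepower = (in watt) 1.212e+05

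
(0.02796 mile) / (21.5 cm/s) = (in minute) 3.488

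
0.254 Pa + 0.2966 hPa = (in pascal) 29.91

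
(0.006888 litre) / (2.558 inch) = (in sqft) 0.001141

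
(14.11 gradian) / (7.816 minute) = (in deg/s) 0.02708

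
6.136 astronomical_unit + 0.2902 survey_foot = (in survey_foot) 3.012e+12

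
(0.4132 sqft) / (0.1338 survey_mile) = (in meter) 0.0001783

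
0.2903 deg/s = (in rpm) 0.04838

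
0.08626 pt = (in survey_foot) 9.984e-05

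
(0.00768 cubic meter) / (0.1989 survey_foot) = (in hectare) 1.267e-05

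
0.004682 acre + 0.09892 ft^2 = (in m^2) 18.96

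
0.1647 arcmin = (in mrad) 0.04791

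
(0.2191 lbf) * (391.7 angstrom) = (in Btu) 3.618e-11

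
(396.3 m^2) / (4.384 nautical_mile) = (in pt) 138.4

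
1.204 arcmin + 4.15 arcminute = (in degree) 0.08923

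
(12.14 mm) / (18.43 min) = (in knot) 2.134e-05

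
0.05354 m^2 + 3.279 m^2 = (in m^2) 3.333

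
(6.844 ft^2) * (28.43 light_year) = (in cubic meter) 1.71e+17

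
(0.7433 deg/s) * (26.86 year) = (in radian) 1.099e+07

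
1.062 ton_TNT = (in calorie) 1.062e+09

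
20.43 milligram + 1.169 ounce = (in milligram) 3.316e+04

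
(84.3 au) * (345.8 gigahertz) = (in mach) 1.281e+22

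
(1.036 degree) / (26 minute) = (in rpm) 0.0001107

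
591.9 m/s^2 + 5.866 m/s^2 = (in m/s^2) 597.8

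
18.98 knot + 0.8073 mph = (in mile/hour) 22.65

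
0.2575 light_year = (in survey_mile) 1.514e+12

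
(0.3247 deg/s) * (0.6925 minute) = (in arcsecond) 4.857e+04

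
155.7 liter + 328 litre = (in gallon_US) 127.8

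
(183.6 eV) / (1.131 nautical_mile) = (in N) 1.404e-20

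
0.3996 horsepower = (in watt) 298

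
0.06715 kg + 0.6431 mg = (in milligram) 6.715e+04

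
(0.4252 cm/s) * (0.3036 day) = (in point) 3.162e+05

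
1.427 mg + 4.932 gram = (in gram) 4.933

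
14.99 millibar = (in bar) 0.01499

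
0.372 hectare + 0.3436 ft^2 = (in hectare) 0.372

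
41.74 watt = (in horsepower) 0.05597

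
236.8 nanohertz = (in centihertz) 2.368e-05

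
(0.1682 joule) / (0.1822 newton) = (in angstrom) 9.232e+09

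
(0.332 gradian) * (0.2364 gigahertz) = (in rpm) 1.177e+07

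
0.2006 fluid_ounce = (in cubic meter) 5.932e-06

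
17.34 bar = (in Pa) 1.734e+06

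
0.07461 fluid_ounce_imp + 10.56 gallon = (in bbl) 0.2514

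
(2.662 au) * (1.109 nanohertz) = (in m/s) 441.6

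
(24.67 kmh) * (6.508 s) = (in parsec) 1.445e-15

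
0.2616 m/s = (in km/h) 0.9418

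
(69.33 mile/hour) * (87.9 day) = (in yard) 2.574e+08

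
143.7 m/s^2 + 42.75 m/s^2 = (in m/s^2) 186.4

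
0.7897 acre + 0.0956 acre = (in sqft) 3.856e+04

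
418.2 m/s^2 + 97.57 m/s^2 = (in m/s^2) 515.8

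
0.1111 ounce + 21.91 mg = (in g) 3.172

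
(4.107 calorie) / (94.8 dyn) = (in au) 1.212e-07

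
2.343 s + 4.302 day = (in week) 0.6146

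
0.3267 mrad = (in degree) 0.01872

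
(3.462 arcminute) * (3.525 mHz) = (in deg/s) 0.0002034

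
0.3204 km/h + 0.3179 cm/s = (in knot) 0.1792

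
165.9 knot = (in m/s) 85.35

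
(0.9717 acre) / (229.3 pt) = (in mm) 4.861e+07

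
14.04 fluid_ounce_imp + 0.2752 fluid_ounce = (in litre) 0.4071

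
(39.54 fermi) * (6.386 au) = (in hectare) 3.777e-06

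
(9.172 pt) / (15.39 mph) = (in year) 1.491e-11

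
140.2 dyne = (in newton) 0.001402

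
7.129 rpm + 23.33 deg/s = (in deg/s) 66.1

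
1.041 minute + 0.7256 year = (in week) 37.83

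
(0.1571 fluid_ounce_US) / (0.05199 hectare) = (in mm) 8.936e-06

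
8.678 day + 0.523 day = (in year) 0.02521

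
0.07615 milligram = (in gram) 7.615e-05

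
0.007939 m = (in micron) 7939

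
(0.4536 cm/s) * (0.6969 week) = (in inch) 7.527e+04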